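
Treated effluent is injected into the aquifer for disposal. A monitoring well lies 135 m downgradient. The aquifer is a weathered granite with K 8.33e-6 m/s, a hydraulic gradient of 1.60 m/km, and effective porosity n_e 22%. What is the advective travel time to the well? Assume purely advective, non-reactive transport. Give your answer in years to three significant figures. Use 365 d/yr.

K = 8.33e-6 m/s × 86400 s/d = 0.7197 m/d
Specific discharge q = 0.7197 × 0.0016 = 0.001152 m/d
v_s = q/n_e = 0.001152/0.22 = 0.005234 m/d
t = L / v = 135 / 0.005234 = 25790 d
   = 25790 / 365 = 70.7 yr

70.7 years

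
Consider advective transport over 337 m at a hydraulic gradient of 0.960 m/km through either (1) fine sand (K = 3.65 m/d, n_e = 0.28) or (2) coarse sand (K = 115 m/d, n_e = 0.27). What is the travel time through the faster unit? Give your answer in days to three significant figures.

824 days

Unit 1 (fine sand): v = 3.65×9.6e-4/0.28 = 0.01251 m/d, t = 337/0.01251 = 26930 d
Unit 2 (coarse sand): v = 115×9.6e-4/0.27 = 0.4089 m/d, t = 337/0.4089 = 824.2 d
Faster unit: t = 824 d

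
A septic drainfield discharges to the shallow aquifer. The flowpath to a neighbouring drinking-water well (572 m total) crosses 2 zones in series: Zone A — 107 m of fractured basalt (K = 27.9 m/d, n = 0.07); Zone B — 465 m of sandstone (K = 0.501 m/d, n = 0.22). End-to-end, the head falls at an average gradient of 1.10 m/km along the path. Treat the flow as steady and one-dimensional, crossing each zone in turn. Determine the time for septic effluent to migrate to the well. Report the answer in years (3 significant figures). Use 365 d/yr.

446 years

Continuity: the same q passes through each zone, so ΔH = q·Σ(L_j/K_j) — the zones act as resistances in series.
Σ(L/K) = 107/27.9 + 465/0.501 = 3.835 + 928.1 = 932.0 d
K_eq = L_total / Σ(L/K) = 572 / 932.0 = 0.6137 m/d
q = K_eq · i = 0.6137 × 0.0011 = 6.751e-4 m/d (same in every zone)
Zone A: v = q/n = 6.751e-4/0.07 = 0.009645 m/d → t_A = 107/0.009645 = 11090 d
Zone B: v = q/n = 6.751e-4/0.22 = 0.003069 m/d → t_B = 465/0.003069 = 151500 d
Total t = 11090 + 151500 = 162600 d
   = 162600 / 365 = 446 yr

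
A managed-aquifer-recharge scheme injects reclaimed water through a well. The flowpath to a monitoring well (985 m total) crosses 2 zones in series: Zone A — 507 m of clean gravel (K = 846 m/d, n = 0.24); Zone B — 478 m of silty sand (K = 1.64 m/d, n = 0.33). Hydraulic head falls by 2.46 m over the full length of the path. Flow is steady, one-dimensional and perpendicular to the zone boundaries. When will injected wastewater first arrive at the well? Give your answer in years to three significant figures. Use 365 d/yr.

90.9 years

Continuity: the same q passes through each zone, so ΔH = q·Σ(L_j/K_j) — the zones act as resistances in series.
Σ(L/K) = 507/846 + 478/1.64 = 0.5993 + 291.5 = 292.1 d
q = ΔH / Σ(L/K) = 2.46 / 292.1 = 0.008423 m/d (same in every zone)
Zone A: v = q/n = 0.008423/0.24 = 0.03510 m/d → t_A = 507/0.03510 = 14450 d
Zone B: v = q/n = 0.008423/0.33 = 0.02552 m/d → t_B = 478/0.02552 = 18730 d
Total t = 14450 + 18730 = 33170 d
   = 33170 / 365 = 90.9 yr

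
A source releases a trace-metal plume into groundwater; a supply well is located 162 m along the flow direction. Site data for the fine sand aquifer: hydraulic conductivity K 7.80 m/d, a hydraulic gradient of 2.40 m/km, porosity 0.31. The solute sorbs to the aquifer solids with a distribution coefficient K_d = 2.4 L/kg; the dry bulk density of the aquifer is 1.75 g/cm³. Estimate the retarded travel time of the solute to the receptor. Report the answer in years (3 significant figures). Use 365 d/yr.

107 years

q = Ki = 7.80 × 0.0024 = 0.01872 m/d
v_s = q/n_e = 0.01872/0.31 = 0.06039 m/d
Retardation R = 1 + ρ_b·K_d/n = 1 + 1.75×2.4/0.31 = 14.55
Contaminant velocity v_c = v/R = 0.06039/14.55 = 0.004151 m/d
t = L/v_c = 162/0.004151 = 39030 d
   = 39030/365 = 107 yr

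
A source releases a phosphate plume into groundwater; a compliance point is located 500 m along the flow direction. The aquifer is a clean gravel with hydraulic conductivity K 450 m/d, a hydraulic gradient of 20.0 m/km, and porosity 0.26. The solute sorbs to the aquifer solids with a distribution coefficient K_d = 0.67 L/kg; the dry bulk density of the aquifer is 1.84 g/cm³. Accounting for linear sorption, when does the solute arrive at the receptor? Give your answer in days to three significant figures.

Specific discharge q = 450 × 0.020 = 9.000 m/d
v_s = q/n_e = 9.000/0.26 = 34.62 m/d
Retardation R = 1 + ρ_b·K_d/n = 1 + 1.84×0.67/0.26 = 5.742
Contaminant velocity v_c = v/R = 34.62/5.742 = 6.029 m/d
t = L/v_c = 500/6.029 = 82.93 d

82.9 days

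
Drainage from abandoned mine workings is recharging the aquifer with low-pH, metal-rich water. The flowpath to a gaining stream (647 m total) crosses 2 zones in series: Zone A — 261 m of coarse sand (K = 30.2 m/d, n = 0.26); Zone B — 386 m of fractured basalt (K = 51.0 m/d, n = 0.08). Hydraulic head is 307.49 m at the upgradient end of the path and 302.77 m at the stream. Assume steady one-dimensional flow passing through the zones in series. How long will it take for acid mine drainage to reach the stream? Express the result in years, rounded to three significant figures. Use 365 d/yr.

Total head drop ΔH = 307.49 − 302.77 = 4.72 m
Steady 1-D flow in series ⇒ the Darcy flux q is identical in every zone and the zone head losses add (resistances L/K in series).
Σ(L/K) = 261/30.2 + 386/51.0 = 8.642 + 7.569 = 16.21 d
q = ΔH / Σ(L/K) = 4.72 / 16.21 = 0.2912 m/d (same in every zone)
Zone A: v = q/n = 0.2912/0.26 = 1.120 m/d → t_A = 261/1.120 = 233.1 d
Zone B: v = q/n = 0.2912/0.08 = 3.640 m/d → t_B = 386/3.640 = 106.1 d
Total t = 233.1 + 106.1 = 339.1 d
   = 339.1 / 365 = 0.929 yr

0.929 years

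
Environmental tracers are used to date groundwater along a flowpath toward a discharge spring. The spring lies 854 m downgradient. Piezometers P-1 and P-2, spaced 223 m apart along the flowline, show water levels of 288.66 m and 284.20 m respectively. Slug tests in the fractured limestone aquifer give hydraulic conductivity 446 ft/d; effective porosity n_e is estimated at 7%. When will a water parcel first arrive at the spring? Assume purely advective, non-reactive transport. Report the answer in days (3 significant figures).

22.0 days

Hydraulic gradient i = (288.66 − 284.20) / 223 = 4.46 / 223 = 0.02000
K = 446 ft/d × 0.3048 = 135.9 m/d
q = Ki = 135.9 × 0.02000 = 2.719 m/d
v_s = q/n_e = 2.719/0.07 = 38.84 m/d
t = L / v = 854 / 38.84 = 21.99 d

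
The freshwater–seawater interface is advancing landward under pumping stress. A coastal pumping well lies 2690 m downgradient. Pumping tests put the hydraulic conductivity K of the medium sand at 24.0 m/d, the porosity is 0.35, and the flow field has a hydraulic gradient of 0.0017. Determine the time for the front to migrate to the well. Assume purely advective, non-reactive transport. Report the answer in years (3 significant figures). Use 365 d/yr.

63.2 years

Darcy flux q = K·i = 24.0 × 0.0017 = 0.04080 m/d
v_s = q/n_e = 0.04080/0.35 = 0.1166 m/d
t = L / v = 2690 / 0.1166 = 23080 d
   = 23080 / 365 = 63.2 yr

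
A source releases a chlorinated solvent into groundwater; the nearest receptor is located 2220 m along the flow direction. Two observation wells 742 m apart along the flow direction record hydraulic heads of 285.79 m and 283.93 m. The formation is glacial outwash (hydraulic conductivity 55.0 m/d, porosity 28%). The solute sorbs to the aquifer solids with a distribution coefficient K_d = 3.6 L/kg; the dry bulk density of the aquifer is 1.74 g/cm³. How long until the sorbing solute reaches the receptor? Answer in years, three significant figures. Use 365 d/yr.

289 years

Hydraulic gradient i = (285.79 − 283.93) / 742 = 1.86 / 742 = 0.002507
Specific discharge q = 55.0 × 0.002507 = 0.1379 m/d
Seepage velocity v = q / n = 0.1379 / 0.28 = 0.4924 m/d
Retardation R = 1 + ρ_b·K_d/n = 1 + 1.74×3.6/0.28 = 23.37
Contaminant velocity v_c = v/R = 0.4924/23.37 = 0.02107 m/d
t = L/v_c = 2220/0.02107 = 105400 d
   = 105400/365 = 289 yr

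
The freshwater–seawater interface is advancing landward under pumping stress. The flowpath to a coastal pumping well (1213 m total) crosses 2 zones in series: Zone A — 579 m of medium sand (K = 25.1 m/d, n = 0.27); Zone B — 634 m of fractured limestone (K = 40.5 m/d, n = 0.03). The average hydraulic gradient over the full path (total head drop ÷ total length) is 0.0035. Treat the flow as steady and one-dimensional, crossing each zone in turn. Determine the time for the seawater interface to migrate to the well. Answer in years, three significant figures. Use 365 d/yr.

4.38 years

Steady 1-D flow in series ⇒ the Darcy flux q is identical in every zone and the zone head losses add (resistances L/K in series).
Σ(L/K) = 579/25.1 + 634/40.5 = 23.07 + 15.65 = 38.72 d
K_eq = L_total / Σ(L/K) = 1213 / 38.72 = 31.33 m/d
q = K_eq · i = 31.33 × 0.0035 = 0.1096 m/d (same in every zone)
Zone A: v = q/n = 0.1096/0.27 = 0.4061 m/d → t_A = 579/0.4061 = 1426 d
Zone B: v = q/n = 0.1096/0.03 = 3.655 m/d → t_B = 634/3.655 = 173.5 d
Total t = 1426 + 173.5 = 1599 d
   = 1599 / 365 = 4.38 yr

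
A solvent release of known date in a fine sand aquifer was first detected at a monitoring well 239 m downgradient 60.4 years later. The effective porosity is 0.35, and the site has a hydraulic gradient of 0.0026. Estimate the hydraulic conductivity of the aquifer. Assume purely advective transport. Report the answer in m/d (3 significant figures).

1.46 m/d

t = 60.4 years = 22050 d
v = L / t = 239 / 22050 = 0.01084 m/d
K = v · n / i = 0.01084 × 0.35 / 0.0026 = 1.46 m/d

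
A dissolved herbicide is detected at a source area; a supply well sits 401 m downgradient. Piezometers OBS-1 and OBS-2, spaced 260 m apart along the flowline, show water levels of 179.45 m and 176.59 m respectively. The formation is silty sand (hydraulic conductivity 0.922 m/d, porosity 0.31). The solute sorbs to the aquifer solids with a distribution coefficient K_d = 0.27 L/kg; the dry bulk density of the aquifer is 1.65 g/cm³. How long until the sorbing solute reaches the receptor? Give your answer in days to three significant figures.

Hydraulic gradient i = (179.45 − 176.59) / 260 = 2.86 / 260 = 0.01100
Specific discharge q = 0.922 × 0.01100 = 0.01014 m/d
Average linear velocity = 0.01014 / 0.31 = 0.03272 m/d
Retardation R = 1 + ρ_b·K_d/n = 1 + 1.65×0.27/0.31 = 2.437
Contaminant velocity v_c = v/R = 0.03272/2.437 = 0.01342 m/d
t = L/v_c = 401/0.01342 = 29870 d

29900 days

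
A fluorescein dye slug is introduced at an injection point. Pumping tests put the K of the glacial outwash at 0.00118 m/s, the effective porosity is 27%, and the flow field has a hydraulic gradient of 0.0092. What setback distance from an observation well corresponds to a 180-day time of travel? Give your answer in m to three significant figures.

K = 0.00118 m/s × 86400 s/d = 102.0 m/d
Darcy flux q = K·i = 102.0 × 0.0092 = 0.9380 m/d
v = Ki/n = 102.0·0.0092/0.27 = 3.474 m/d
L = v × T = 3.474 × 180 = 625.3 m

625 m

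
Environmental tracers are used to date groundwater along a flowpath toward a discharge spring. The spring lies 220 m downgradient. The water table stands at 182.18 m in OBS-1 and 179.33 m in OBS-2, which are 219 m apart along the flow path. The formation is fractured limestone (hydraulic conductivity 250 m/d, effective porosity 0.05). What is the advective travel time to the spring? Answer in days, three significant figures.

Hydraulic gradient i = (182.18 − 179.33) / 219 = 2.85 / 219 = 0.01301
Darcy flux q = K·i = 250 × 0.01301 = 3.253 m/d
v_s = q/n_e = 3.253/0.05 = 65.07 m/d
t = L / v = 220 / 65.07 = 3.381 d

3.38 days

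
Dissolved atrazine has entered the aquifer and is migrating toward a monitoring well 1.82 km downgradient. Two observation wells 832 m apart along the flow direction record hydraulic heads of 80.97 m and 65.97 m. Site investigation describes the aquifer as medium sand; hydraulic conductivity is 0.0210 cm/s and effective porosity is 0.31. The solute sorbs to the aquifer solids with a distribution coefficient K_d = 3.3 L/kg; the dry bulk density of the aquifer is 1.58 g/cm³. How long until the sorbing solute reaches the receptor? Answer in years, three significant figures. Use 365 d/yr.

Hydraulic gradient i = (80.97 − 65.97) / 832 = 15.00 / 832 = 0.01803
K = 0.0210 cm/s × 864 = 18.14 m/d
Specific discharge q = 18.14 × 0.01803 = 0.3271 m/d
v = Ki/n = 18.14·0.01803/0.31 = 1.055 m/d
Retardation R = 1 + ρ_b·K_d/n = 1 + 1.58×3.3/0.31 = 17.82
Contaminant velocity v_c = v/R = 1.055/17.82 = 0.05922 m/d
L = 1.82 km = 1820 m
t = L/v_c = 1820/0.05922 = 30730 d
   = 30730/365 = 84.2 yr

84.2 years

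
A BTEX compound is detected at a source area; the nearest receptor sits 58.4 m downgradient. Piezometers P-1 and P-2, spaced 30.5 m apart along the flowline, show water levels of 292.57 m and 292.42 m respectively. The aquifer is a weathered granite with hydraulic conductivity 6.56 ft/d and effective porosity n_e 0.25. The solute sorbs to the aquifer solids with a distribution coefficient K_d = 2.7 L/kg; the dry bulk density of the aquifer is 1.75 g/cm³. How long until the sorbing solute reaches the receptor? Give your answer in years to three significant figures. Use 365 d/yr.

80.9 years

Hydraulic gradient i = (292.57 − 292.42) / 30.5 = 0.15 / 30.5 = 0.004918
K = 6.56 ft/d × 0.3048 = 1.999 m/d
Specific discharge q = 1.999 × 0.004918 = 0.009834 m/d
v_s = q/n_e = 0.009834/0.25 = 0.03933 m/d
Retardation R = 1 + ρ_b·K_d/n = 1 + 1.75×2.7/0.25 = 19.90
Contaminant velocity v_c = v/R = 0.03933/19.90 = 0.001977 m/d
t = L/v_c = 58.4/0.001977 = 29550 d
   = 29550/365 = 80.9 yr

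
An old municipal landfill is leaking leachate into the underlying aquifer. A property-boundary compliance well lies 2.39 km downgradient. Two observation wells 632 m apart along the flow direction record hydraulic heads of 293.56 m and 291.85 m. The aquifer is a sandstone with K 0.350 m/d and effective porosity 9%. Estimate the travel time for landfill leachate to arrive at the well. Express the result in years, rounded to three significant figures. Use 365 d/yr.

622 years

Hydraulic gradient i = (293.56 − 291.85) / 632 = 1.71 / 632 = 0.002706
q = Ki = 0.350 × 0.002706 = 9.470e-4 m/d
v = Ki/n = 0.350·0.002706/0.09 = 0.01052 m/d
L = 2.39 km = 2390 m
t = L / v = 2390 / 0.01052 = 227100 d
   = 227100 / 365 = 622 yr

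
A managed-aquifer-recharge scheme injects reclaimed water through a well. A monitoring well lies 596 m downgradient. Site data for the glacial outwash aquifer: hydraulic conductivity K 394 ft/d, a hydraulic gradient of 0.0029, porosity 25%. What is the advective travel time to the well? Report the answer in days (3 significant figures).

K = 394 ft/d × 0.3048 = 120.1 m/d
Specific discharge q = 120.1 × 0.0029 = 0.3483 m/d
Average linear velocity = 0.3483 / 0.25 = 1.393 m/d
t = L / v = 596 / 1.393 = 427.8 d

428 days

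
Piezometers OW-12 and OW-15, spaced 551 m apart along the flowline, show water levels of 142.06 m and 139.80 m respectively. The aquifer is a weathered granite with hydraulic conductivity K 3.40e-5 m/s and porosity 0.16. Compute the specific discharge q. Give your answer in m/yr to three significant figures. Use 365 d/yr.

Hydraulic gradient i = (142.06 − 139.80) / 551 = 2.26 / 551 = 0.004102
K = 3.40e-5 m/s × 86400 s/d = 2.938 m/d
q = Ki = 2.938 × 0.004102 = 0.01205 m/d
   = 0.01205 × 365 = 4.40 m/yr

4.40 m/yr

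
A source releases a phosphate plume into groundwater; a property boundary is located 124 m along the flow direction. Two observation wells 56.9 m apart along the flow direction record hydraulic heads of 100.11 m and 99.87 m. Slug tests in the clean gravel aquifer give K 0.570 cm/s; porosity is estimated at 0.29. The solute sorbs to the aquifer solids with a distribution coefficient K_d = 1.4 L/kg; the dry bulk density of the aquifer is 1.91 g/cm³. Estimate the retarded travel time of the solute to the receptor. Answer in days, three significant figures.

177 days

Hydraulic gradient i = (100.11 − 99.87) / 56.9 = 0.24 / 56.9 = 0.004218
K = 0.570 cm/s × 864 = 492.5 m/d
q = Ki = 492.5 × 0.004218 = 2.077 m/d
Average linear velocity = 2.077 / 0.29 = 7.163 m/d
Retardation R = 1 + ρ_b·K_d/n = 1 + 1.91×1.4/0.29 = 10.22
Contaminant velocity v_c = v/R = 7.163/10.22 = 0.7008 m/d
t = L/v_c = 124/0.7008 = 176.9 d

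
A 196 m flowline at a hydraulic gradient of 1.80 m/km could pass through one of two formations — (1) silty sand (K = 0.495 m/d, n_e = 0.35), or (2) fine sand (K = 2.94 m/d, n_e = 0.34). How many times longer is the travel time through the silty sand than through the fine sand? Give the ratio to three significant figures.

Unit 1 (silty sand): v = 0.495×0.0018/0.35 = 0.002546 m/d, t = 196/0.002546 = 76990 d
Unit 2 (fine sand): v = 2.94×0.0018/0.34 = 0.01556 m/d, t = 196/0.01556 = 12590 d
t(silty sand) / t(fine sand) = 76990/12590 = 6.11

6.11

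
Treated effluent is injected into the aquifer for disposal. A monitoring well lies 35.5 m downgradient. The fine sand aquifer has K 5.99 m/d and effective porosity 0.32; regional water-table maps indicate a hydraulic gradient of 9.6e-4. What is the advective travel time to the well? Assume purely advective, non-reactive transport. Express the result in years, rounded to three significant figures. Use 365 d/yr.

5.41 years

q = Ki = 5.99 × 9.6e-4 = 0.005750 m/d
Average linear velocity = 0.005750 / 0.32 = 0.01797 m/d
t = L / v = 35.5 / 0.01797 = 1976 d
   = 1976 / 365 = 5.41 yr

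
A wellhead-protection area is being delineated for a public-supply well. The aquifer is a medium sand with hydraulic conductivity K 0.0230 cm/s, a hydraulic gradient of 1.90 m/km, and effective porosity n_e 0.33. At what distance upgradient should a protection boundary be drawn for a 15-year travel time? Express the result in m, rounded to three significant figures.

K = 0.0230 cm/s × 864 = 19.87 m/d
Specific discharge q = 19.87 × 0.0019 = 0.03776 m/d
v_s = q/n_e = 0.03776/0.33 = 0.1144 m/d
T = 15 yr × 365 = 5475 d
L = v × T = 0.1144 × 5475 = 626.4 m

626 m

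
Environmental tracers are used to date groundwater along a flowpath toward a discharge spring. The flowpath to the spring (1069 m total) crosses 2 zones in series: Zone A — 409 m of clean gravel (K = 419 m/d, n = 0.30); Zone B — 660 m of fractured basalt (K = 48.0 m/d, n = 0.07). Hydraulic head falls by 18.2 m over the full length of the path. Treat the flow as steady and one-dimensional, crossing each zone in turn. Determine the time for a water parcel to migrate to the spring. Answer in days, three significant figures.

137 days

Steady 1-D flow in series ⇒ the Darcy flux q is identical in every zone and the zone head losses add (resistances L/K in series).
Σ(L/K) = 409/419 + 660/48.0 = 0.9761 + 13.75 = 14.73 d
q = ΔH / Σ(L/K) = 18.2 / 14.73 = 1.236 m/d (same in every zone)
Zone A: v = q/n = 1.236/0.30 = 4.120 m/d → t_A = 409/4.120 = 99.28 d
Zone B: v = q/n = 1.236/0.07 = 17.66 m/d → t_B = 660/17.66 = 37.38 d
Total t = 99.28 + 37.38 = 136.7 d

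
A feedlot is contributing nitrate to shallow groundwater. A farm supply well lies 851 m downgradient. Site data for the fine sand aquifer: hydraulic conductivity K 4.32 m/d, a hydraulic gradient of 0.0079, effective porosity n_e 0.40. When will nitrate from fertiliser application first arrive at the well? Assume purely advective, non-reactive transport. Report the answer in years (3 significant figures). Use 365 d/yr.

Specific discharge q = 4.32 × 0.0079 = 0.03413 m/d
Average linear velocity = 0.03413 / 0.40 = 0.08532 m/d
t = L / v = 851 / 0.08532 = 9974 d
   = 9974 / 365 = 27.3 yr

27.3 years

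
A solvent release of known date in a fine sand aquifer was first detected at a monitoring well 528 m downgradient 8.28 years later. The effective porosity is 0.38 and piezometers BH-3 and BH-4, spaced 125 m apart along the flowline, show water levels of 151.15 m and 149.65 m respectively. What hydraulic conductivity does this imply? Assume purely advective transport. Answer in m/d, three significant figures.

Hydraulic gradient i = (151.15 − 149.65) / 125 = 1.50 / 125 = 0.01200
t = 8.28 years = 3022 d
v = L / t = 528 / 3022 = 0.1747 m/d
K = v · n / i = 0.1747 × 0.38 / 0.01200 = 5.53 m/d

5.53 m/d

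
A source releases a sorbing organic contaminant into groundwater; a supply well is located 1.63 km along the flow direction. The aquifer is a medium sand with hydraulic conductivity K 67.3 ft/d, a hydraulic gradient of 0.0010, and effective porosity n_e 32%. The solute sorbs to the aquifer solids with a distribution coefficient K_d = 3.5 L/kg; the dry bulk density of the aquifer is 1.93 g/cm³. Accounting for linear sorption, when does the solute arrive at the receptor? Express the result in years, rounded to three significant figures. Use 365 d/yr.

1540 years

K = 67.3 ft/d × 0.3048 = 20.51 m/d
Darcy flux q = K·i = 20.51 × 0.0010 = 0.02051 m/d
Seepage velocity v = q / n = 0.02051 / 0.32 = 0.06410 m/d
Retardation R = 1 + ρ_b·K_d/n = 1 + 1.93×3.5/0.32 = 22.11
Contaminant velocity v_c = v/R = 0.06410/22.11 = 0.002899 m/d
L = 1.63 km = 1630 m
t = L/v_c = 1630/0.002899 = 562200 d
   = 562200/365 = 1540 yr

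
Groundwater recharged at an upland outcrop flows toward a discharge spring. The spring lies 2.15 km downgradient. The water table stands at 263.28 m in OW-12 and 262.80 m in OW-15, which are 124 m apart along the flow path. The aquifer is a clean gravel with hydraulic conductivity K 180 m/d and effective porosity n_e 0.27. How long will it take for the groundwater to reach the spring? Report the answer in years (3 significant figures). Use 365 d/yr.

2.28 years

Hydraulic gradient i = (263.28 − 262.80) / 124 = 0.48 / 124 = 0.003871
q = Ki = 180 × 0.003871 = 0.6968 m/d
v = Ki/n = 180·0.003871/0.27 = 2.581 m/d
L = 2.15 km = 2150 m
t = L / v = 2150 / 2.581 = 833.1 d
   = 833.1 / 365 = 2.28 yr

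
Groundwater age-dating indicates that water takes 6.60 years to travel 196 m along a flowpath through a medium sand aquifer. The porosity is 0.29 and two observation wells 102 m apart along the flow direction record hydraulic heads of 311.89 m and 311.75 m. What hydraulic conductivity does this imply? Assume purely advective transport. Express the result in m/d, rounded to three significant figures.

17.2 m/d

Hydraulic gradient i = (311.89 − 311.75) / 102 = 0.14 / 102 = 0.001373
t = 6.60 years = 2409 d
v = L / t = 196 / 2409 = 0.08136 m/d
K = v · n / i = 0.08136 × 0.29 / 0.001373 = 17.2 m/d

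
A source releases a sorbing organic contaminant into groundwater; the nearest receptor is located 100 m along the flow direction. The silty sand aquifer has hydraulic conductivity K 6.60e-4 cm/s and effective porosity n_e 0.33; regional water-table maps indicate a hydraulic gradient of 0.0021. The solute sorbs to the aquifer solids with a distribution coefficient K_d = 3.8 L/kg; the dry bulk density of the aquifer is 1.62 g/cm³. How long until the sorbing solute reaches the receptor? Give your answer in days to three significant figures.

K = 6.60e-4 cm/s × 864 = 0.5702 m/d
Specific discharge q = 0.5702 × 0.0021 = 0.001198 m/d
v = Ki/n = 0.5702·0.0021/0.33 = 0.003629 m/d
Retardation R = 1 + ρ_b·K_d/n = 1 + 1.62×3.8/0.33 = 19.65
Contaminant velocity v_c = v/R = 0.003629/19.65 = 1.846e-4 m/d
t = L/v_c = 100/1.846e-4 = 541600 d

542000 days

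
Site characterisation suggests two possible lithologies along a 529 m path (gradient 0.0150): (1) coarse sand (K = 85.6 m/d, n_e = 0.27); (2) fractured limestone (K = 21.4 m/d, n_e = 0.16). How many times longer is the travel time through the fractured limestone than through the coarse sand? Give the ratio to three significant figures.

2.37

Unit 1 (coarse sand): v = 85.6×0.015/0.27 = 4.756 m/d, t = 529/4.756 = 111.2 d
Unit 2 (fractured limestone): v = 21.4×0.015/0.16 = 2.006 m/d, t = 529/2.006 = 263.7 d
t(fractured limestone) / t(coarse sand) = 263.7/111.2 = 2.37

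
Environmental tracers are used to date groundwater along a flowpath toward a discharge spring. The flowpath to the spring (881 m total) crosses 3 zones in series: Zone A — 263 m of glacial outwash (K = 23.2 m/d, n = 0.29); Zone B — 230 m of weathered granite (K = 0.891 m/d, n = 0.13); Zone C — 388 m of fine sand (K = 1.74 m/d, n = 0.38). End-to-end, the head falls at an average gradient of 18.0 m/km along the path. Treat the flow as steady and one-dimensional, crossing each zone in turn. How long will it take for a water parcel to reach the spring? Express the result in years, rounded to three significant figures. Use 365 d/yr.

Continuity: the same q passes through each zone, so ΔH = q·Σ(L_j/K_j) — the zones act as resistances in series.
Σ(L/K) = 263/23.2 + 230/0.891 + 388/1.74 = 11.34 + 258.1 + 223.0 = 492.5 d
K_eq = L_total / Σ(L/K) = 881 / 492.5 = 1.789 m/d
q = K_eq · i = 1.789 × 0.018 = 0.03220 m/d (same in every zone)
Zone A: v = q/n = 0.03220/0.29 = 0.1110 m/d → t_A = 263/0.1110 = 2369 d
Zone B: v = q/n = 0.03220/0.13 = 0.2477 m/d → t_B = 230/0.2477 = 928.5 d
Zone C: v = q/n = 0.03220/0.38 = 0.08474 m/d → t_C = 388/0.08474 = 4579 d
Total t = 2369 + 928.5 + 4579 = 7876 d
   = 7876 / 365 = 21.6 yr

21.6 years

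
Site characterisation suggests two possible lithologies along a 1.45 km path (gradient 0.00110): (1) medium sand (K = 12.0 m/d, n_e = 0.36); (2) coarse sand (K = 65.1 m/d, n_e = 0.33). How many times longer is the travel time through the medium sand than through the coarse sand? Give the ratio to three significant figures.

5.92

Unit 1 (medium sand): v = 12.0×0.0011/0.36 = 0.03667 m/d, t = 1450/0.03667 = 39550 d
Unit 2 (coarse sand): v = 65.1×0.0011/0.33 = 0.2170 m/d, t = 1450/0.2170 = 6682 d
t(medium sand) / t(coarse sand) = 39550/6682 = 5.92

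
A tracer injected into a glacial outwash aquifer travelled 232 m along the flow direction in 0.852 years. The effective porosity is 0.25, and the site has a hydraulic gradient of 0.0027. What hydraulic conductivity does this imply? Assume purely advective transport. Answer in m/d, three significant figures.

t = 0.852 years = 311.0 d
v = L / t = 232 / 311.0 = 0.7460 m/d
K = v · n / i = 0.7460 × 0.25 / 0.0027 = 69.1 m/d

69.1 m/d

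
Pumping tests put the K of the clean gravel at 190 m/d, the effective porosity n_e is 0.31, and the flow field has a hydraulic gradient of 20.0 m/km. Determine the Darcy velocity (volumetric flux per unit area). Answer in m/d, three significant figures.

Darcy flux q = K·i = 190 × 0.020 = 3.800 m/d

3.80 m/d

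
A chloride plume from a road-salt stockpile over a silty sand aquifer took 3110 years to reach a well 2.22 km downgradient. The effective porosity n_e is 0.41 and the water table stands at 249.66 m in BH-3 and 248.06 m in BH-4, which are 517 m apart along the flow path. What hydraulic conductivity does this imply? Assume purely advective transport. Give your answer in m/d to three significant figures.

Hydraulic gradient i = (249.66 − 248.06) / 517 = 1.60 / 517 = 0.003095
t = 3110 years = 1.135e6 d
L = 2.22 km = 2220 m
v = L / t = 2220 / 1.135e6 = 0.001956 m/d
K = v · n / i = 0.001956 × 0.41 / 0.003095 = 0.259 m/d

0.259 m/d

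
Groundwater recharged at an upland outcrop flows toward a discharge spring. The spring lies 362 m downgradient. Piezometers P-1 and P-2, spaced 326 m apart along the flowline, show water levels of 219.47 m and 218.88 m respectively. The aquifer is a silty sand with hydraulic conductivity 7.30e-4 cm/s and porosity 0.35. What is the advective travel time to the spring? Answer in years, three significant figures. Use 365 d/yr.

304 years

Hydraulic gradient i = (219.47 − 218.88) / 326 = 0.59 / 326 = 0.001810
K = 7.30e-4 cm/s × 864 = 0.6307 m/d
q = Ki = 0.6307 × 0.001810 = 0.001141 m/d
v_s = q/n_e = 0.001141/0.35 = 0.003261 m/d
t = L / v = 362 / 0.003261 = 111000 d
   = 111000 / 365 = 304 yr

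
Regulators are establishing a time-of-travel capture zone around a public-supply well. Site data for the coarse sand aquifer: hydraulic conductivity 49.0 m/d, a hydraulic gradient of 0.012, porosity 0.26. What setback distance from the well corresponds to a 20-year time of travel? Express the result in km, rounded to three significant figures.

16.5 km

Darcy flux q = K·i = 49.0 × 0.012 = 0.5880 m/d
v_s = q/n_e = 0.5880/0.26 = 2.262 m/d
T = 20 yr × 365 = 7300 d
L = v × T = 2.262 × 7300 = 16510 m
   = 16.5 km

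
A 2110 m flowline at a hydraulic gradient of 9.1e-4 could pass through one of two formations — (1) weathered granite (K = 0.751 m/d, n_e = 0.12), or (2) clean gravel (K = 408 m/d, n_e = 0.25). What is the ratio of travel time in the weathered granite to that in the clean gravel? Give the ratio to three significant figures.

Unit 1 (weathered granite): v = 0.751×9.1e-4/0.12 = 0.005695 m/d, t = 2110/0.005695 = 370500 d
Unit 2 (clean gravel): v = 408×9.1e-4/0.25 = 1.485 m/d, t = 2110/1.485 = 1421 d
t(weathered granite) / t(clean gravel) = 370500/1421 = 261

261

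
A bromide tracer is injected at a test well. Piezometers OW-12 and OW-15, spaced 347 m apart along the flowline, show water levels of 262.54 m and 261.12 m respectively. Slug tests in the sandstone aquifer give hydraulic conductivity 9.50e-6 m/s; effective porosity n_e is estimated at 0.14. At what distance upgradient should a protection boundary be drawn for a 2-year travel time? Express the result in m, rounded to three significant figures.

Hydraulic gradient i = (262.54 − 261.12) / 347 = 1.42 / 347 = 0.004092
K = 9.50e-6 m/s × 86400 s/d = 0.8208 m/d
Specific discharge q = 0.8208 × 0.004092 = 0.003359 m/d
Average linear velocity = 0.003359 / 0.14 = 0.02399 m/d
T = 2 yr × 365 = 730 d
L = v × T = 0.02399 × 730 = 17.51 m

17.5 m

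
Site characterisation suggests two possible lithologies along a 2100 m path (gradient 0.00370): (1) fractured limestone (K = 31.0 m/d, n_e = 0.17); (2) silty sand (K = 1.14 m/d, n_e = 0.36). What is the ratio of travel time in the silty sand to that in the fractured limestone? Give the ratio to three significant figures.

57.6

Unit 1 (fractured limestone): v = 31.0×0.0037/0.17 = 0.6747 m/d, t = 2100/0.6747 = 3112 d
Unit 2 (silty sand): v = 1.14×0.0037/0.36 = 0.01172 m/d, t = 2100/0.01172 = 179200 d
t(silty sand) / t(fractured limestone) = 179200/3112 = 57.6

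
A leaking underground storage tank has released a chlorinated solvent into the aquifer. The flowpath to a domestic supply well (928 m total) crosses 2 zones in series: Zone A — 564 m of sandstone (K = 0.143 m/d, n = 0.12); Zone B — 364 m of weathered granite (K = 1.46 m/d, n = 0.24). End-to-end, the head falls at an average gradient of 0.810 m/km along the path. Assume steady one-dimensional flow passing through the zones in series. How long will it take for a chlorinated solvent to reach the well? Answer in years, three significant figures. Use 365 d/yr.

Continuity: the same q passes through each zone, so ΔH = q·Σ(L_j/K_j) — the zones act as resistances in series.
Σ(L/K) = 564/0.143 + 364/1.46 = 3944 + 249.3 = 4193 d
K_eq = L_total / Σ(L/K) = 928 / 4193 = 0.2213 m/d
q = K_eq · i = 0.2213 × 8.1e-4 = 1.793e-4 m/d (same in every zone)
Zone A: v = q/n = 1.793e-4/0.12 = 0.001494 m/d → t_A = 564/0.001494 = 377600 d
Zone B: v = q/n = 1.793e-4/0.24 = 7.469e-4 m/d → t_B = 364/7.469e-4 = 487400 d
Total t = 377600 + 487400 = 864900 d
   = 864900 / 365 = 2370 yr

2370 years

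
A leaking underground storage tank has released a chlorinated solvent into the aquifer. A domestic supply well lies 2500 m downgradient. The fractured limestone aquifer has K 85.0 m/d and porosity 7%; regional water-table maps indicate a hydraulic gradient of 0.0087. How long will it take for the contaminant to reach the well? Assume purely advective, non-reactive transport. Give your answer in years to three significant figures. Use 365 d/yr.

Darcy flux q = K·i = 85.0 × 0.0087 = 0.7395 m/d
v = Ki/n = 85.0·0.0087/0.07 = 10.56 m/d
t = L / v = 2500 / 10.56 = 236.6 d
   = 236.6 / 365 = 0.648 yr

0.648 years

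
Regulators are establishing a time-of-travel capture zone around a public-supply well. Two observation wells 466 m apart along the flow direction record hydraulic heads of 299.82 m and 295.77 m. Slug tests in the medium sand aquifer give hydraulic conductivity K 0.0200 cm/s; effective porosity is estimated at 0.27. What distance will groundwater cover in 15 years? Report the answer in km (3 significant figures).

Hydraulic gradient i = (299.82 − 295.77) / 466 = 4.05 / 466 = 0.008691
K = 0.0200 cm/s × 864 = 17.28 m/d
Darcy flux q = K·i = 17.28 × 0.008691 = 0.1502 m/d
v = Ki/n = 17.28·0.008691/0.27 = 0.5562 m/d
T = 15 yr × 365 = 5475 d
L = v × T = 0.5562 × 5475 = 3045 m
   = 3.05 km

3.05 km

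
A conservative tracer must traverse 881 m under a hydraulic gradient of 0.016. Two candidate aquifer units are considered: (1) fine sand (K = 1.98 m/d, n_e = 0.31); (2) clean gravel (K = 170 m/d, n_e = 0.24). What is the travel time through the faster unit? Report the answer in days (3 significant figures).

77.7 days

Unit 1 (fine sand): v = 1.98×0.016/0.31 = 0.1022 m/d, t = 881/0.1022 = 8621 d
Unit 2 (clean gravel): v = 170×0.016/0.24 = 11.33 m/d, t = 881/11.33 = 77.74 d
Faster unit: t = 77.7 d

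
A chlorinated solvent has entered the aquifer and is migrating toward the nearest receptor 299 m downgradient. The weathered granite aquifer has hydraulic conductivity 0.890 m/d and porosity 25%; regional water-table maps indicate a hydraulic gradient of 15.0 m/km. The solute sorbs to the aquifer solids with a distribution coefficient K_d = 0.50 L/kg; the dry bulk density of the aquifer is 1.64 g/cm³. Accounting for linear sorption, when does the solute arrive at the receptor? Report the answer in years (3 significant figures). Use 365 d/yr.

Specific discharge q = 0.890 × 0.015 = 0.01335 m/d
v = Ki/n = 0.890·0.015/0.25 = 0.05340 m/d
Retardation R = 1 + ρ_b·K_d/n = 1 + 1.64×0.50/0.25 = 4.280
Contaminant velocity v_c = v/R = 0.05340/4.280 = 0.01248 m/d
t = L/v_c = 299/0.01248 = 23960 d
   = 23960/365 = 65.7 yr

65.7 years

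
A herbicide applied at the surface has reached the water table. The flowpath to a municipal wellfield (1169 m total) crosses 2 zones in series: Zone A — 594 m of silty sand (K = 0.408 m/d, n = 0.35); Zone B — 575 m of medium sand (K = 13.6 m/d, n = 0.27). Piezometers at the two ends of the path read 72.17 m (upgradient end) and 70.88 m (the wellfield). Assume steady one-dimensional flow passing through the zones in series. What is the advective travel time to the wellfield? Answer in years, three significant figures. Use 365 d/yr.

Total head drop ΔH = 72.17 − 70.88 = 1.29 m
Continuity: the same q passes through each zone, so ΔH = q·Σ(L_j/K_j) — the zones act as resistances in series.
Σ(L/K) = 594/0.408 + 575/13.6 = 1456 + 42.28 = 1498 d
q = ΔH / Σ(L/K) = 1.29 / 1498 = 8.611e-4 m/d (same in every zone)
Zone A: v = q/n = 8.611e-4/0.35 = 0.002460 m/d → t_A = 594/0.002460 = 241400 d
Zone B: v = q/n = 8.611e-4/0.27 = 0.003189 m/d → t_B = 575/0.003189 = 180300 d
Total t = 241400 + 180300 = 421700 d
   = 421700 / 365 = 1160 yr

1160 years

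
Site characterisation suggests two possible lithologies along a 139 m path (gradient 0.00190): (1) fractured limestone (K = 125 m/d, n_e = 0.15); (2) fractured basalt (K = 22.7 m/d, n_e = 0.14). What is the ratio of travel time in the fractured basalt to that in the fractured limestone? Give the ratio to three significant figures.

Unit 1 (fractured limestone): v = 125×0.0019/0.15 = 1.583 m/d, t = 139/1.583 = 87.79 d
Unit 2 (fractured basalt): v = 22.7×0.0019/0.14 = 0.3081 m/d, t = 139/0.3081 = 451.2 d
t(fractured basalt) / t(fractured limestone) = 451.2/87.79 = 5.14

5.14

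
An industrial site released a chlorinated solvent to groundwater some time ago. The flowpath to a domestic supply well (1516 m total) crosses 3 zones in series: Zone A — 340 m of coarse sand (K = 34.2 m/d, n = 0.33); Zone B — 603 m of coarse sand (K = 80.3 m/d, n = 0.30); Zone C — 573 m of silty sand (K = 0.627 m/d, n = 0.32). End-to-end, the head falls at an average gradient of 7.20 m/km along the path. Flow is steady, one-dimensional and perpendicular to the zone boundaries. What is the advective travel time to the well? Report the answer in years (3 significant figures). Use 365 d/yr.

111 years

Steady 1-D flow in series ⇒ the Darcy flux q is identical in every zone and the zone head losses add (resistances L/K in series).
Σ(L/K) = 340/34.2 + 603/80.3 + 573/0.627 = 9.942 + 7.509 + 913.9 = 931.3 d
K_eq = L_total / Σ(L/K) = 1516 / 931.3 = 1.628 m/d
q = K_eq · i = 1.628 × 0.0072 = 0.01172 m/d (same in every zone)
Zone A: v = q/n = 0.01172/0.33 = 0.03552 m/d → t_A = 340/0.03552 = 9573 d
Zone B: v = q/n = 0.01172/0.30 = 0.03907 m/d → t_B = 603/0.03907 = 15440 d
Zone C: v = q/n = 0.01172/0.32 = 0.03663 m/d → t_C = 573/0.03663 = 15640 d
Total t = 9573 + 15440 + 15640 = 40650 d
   = 40650 / 365 = 111 yr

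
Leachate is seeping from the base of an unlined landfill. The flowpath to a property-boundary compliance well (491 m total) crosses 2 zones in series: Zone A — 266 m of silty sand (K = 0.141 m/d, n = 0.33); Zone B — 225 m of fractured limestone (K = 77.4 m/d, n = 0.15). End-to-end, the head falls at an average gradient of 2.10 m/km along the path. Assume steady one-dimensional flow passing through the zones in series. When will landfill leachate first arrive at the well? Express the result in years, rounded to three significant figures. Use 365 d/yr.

610 years

For zones in series the flux q is common to all zones; the equivalent conductivity is the harmonic (thickness-weighted) mean, K_eq = L_total / Σ(L_j/K_j).
Σ(L/K) = 266/0.141 + 225/77.4 = 1887 + 2.907 = 1889 d
K_eq = L_total / Σ(L/K) = 491 / 1889 = 0.2599 m/d
q = K_eq · i = 0.2599 × 0.0021 = 5.457e-4 m/d (same in every zone)
Zone A: v = q/n = 5.457e-4/0.33 = 0.001654 m/d → t_A = 266/0.001654 = 160900 d
Zone B: v = q/n = 5.457e-4/0.15 = 0.003638 m/d → t_B = 225/0.003638 = 61840 d
Total t = 160900 + 61840 = 222700 d
   = 222700 / 365 = 610 yr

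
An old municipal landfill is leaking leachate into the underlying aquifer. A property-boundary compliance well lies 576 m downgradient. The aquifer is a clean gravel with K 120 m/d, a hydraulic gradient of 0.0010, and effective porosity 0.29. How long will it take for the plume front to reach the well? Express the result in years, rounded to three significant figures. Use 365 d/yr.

Darcy flux q = K·i = 120 × 0.0010 = 0.1200 m/d
Seepage velocity v = q / n = 0.1200 / 0.29 = 0.4138 m/d
t = L / v = 576 / 0.4138 = 1392 d
   = 1392 / 365 = 3.81 yr

3.81 years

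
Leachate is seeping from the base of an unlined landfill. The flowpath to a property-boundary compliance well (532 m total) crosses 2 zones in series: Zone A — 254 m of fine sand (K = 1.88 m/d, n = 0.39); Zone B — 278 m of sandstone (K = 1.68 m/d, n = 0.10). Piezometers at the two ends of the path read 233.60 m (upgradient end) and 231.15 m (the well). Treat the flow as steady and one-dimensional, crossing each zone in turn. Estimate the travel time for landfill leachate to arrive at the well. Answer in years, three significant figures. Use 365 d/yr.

Total head drop ΔH = 233.60 − 231.15 = 2.45 m
Continuity: the same q passes through each zone, so ΔH = q·Σ(L_j/K_j) — the zones act as resistances in series.
Σ(L/K) = 254/1.88 + 278/1.68 = 135.1 + 165.5 = 300.6 d
q = ΔH / Σ(L/K) = 2.45 / 300.6 = 0.008151 m/d (same in every zone)
Zone A: v = q/n = 0.008151/0.39 = 0.02090 m/d → t_A = 254/0.02090 = 12150 d
Zone B: v = q/n = 0.008151/0.10 = 0.08151 m/d → t_B = 278/0.08151 = 3411 d
Total t = 12150 + 3411 = 15560 d
   = 15560 / 365 = 42.6 yr

42.6 years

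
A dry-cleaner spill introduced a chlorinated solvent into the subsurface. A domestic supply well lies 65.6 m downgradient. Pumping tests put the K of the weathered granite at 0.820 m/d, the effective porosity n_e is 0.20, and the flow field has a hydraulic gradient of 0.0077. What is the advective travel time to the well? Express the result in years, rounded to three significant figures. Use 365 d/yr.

q = Ki = 0.820 × 0.0077 = 0.006314 m/d
v_s = q/n_e = 0.006314/0.20 = 0.03157 m/d
t = L / v = 65.6 / 0.03157 = 2078 d
   = 2078 / 365 = 5.69 yr

5.69 years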